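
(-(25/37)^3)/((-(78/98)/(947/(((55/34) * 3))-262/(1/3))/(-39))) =14928462500/1671549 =8930.92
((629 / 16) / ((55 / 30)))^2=3560769 / 7744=459.81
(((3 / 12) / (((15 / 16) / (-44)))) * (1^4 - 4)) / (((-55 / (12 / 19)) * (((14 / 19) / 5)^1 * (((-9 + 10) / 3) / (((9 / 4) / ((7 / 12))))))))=-31.74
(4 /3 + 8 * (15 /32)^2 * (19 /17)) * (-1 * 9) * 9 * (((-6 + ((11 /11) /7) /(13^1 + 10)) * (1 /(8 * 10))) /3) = 37395873 /5605376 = 6.67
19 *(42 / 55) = 798 / 55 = 14.51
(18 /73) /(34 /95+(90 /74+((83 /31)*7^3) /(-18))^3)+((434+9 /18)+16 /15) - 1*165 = 61196704391058912538764881 /226179764109369228614790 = 270.57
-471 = -471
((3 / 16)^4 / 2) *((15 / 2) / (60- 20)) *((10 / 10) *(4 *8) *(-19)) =-4617 / 65536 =-0.07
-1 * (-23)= 23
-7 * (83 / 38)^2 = -48223 / 1444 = -33.40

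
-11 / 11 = -1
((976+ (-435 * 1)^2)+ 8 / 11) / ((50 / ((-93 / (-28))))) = 194576367 / 15400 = 12634.83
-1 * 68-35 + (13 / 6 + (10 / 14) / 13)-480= -317105 / 546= -580.78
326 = 326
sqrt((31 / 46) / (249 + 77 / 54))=3 * sqrt(28925697) / 311029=0.05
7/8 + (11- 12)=-1/8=-0.12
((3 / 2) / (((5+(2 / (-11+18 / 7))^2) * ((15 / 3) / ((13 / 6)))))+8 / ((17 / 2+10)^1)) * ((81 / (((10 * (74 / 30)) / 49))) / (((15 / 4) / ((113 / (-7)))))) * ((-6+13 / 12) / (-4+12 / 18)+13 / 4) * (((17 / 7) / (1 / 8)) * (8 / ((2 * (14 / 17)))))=-173949811152993 / 1003990375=-173258.44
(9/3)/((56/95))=285/56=5.09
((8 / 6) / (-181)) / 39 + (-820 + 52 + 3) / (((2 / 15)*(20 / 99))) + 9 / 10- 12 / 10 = -24057855709 / 847080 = -28400.93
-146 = -146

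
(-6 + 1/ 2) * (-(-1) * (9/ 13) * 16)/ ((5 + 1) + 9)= -264/ 65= -4.06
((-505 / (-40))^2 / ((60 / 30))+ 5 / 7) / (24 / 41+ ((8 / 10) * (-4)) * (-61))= 14769635 / 35961856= 0.41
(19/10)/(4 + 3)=0.27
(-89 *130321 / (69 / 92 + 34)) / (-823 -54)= 46394276 / 121903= 380.58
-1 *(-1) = 1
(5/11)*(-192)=-960/11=-87.27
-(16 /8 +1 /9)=-19 /9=-2.11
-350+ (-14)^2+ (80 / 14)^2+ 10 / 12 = -35431 / 294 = -120.51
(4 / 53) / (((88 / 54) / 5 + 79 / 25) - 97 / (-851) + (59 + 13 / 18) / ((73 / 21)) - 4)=335464200 / 74586654239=0.00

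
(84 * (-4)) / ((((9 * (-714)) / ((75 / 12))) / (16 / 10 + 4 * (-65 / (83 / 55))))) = -236120 / 4233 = -55.78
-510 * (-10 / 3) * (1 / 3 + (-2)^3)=-39100 / 3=-13033.33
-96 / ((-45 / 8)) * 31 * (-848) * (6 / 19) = -13459456 / 95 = -141678.48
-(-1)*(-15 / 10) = -1.50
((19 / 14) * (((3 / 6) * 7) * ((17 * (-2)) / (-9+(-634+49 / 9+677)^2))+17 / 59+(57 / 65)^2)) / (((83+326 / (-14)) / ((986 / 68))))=1377455706763 / 4153992385400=0.33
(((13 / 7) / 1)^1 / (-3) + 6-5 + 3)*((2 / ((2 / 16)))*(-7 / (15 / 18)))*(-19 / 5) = 43168 / 25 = 1726.72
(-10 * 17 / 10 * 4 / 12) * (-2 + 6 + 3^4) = -1445 / 3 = -481.67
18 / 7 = 2.57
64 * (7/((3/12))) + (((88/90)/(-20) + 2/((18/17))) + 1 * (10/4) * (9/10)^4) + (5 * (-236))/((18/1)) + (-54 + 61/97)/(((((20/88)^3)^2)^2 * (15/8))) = -51110608747748207775551/34101562500000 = -1498776155.72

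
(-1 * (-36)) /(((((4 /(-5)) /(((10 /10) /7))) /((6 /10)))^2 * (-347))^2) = 729 /18502528576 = 0.00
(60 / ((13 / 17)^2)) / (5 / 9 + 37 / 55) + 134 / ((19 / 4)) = 2870497 / 25688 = 111.74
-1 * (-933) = 933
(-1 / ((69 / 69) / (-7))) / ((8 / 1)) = 7 / 8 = 0.88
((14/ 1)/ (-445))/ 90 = -7/ 20025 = -0.00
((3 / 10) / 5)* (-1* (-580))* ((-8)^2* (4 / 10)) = 22272 / 25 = 890.88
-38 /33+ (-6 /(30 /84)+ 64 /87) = -82378 /4785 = -17.22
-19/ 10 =-1.90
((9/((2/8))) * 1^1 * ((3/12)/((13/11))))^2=9801/169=57.99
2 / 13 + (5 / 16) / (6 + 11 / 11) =289 / 1456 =0.20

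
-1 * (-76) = 76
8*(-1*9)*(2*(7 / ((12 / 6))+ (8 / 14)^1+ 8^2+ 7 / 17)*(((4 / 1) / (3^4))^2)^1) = -231808 / 9639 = -24.05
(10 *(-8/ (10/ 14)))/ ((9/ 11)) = -1232/ 9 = -136.89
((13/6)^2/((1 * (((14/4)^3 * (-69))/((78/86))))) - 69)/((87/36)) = -842657444/29512749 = -28.55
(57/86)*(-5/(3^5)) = -95/6966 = -0.01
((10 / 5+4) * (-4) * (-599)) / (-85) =-14376 / 85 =-169.13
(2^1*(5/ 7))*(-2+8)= 60/ 7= 8.57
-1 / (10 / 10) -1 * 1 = -2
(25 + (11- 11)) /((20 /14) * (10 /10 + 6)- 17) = -25 /7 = -3.57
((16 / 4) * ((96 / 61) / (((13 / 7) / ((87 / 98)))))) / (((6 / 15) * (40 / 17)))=17748 / 5551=3.20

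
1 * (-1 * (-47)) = 47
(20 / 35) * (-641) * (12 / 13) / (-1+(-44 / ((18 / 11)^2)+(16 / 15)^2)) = 15576300 / 750659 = 20.75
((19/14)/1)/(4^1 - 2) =0.68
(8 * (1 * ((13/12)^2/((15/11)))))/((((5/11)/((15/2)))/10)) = 20449/18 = 1136.06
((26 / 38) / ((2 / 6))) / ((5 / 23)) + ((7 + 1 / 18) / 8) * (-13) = -27677 / 13680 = -2.02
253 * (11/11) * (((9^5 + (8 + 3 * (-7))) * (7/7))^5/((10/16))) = 290285353745691231228964000.00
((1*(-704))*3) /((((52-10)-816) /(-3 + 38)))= 12320 /129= 95.50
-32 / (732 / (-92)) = 736 / 183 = 4.02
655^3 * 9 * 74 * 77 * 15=216162379991250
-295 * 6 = -1770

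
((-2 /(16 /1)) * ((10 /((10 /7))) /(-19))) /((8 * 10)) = 7 /12160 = 0.00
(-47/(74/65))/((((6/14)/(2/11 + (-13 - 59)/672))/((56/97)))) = -491855/118437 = -4.15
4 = 4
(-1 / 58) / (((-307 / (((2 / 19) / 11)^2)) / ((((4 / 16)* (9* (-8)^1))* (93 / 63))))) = -372 / 2722243601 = -0.00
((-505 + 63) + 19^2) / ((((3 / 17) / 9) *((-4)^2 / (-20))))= 20655 / 4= 5163.75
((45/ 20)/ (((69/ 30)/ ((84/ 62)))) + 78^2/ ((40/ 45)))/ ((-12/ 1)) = -3254049/ 5704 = -570.49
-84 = -84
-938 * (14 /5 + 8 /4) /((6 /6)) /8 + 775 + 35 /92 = 97787 /460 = 212.58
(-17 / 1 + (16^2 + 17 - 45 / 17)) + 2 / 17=4309 / 17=253.47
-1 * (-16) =16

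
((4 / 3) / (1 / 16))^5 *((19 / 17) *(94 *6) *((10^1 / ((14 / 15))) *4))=383540579532800 / 3213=119371484448.43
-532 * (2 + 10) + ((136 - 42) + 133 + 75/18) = -36917/6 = -6152.83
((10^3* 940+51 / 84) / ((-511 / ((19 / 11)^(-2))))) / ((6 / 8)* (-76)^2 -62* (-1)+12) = -3184722057 / 22757818328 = -0.14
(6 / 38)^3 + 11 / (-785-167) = -49745 / 6529768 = -0.01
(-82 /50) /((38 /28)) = -574 /475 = -1.21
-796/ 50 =-398/ 25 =-15.92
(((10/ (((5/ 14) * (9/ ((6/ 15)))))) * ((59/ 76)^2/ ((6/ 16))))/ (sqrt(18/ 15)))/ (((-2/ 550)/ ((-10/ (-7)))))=-3829100 * sqrt(30)/ 29241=-717.24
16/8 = 2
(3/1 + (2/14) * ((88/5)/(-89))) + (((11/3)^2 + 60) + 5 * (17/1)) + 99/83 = 378375614/2326905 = 162.61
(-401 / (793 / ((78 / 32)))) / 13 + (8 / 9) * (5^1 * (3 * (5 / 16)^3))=380137 / 1218048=0.31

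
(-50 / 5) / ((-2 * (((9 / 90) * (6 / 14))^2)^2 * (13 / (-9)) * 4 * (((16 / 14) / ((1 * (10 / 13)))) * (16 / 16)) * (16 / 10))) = -1313046875 / 12168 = -107909.84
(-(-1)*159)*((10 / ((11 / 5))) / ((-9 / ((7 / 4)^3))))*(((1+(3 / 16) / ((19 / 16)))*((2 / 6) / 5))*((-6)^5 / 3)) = 1636110 / 19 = 86111.05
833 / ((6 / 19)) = 15827 / 6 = 2637.83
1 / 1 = 1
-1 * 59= -59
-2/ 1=-2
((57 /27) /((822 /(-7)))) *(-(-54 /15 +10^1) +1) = 133 /1370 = 0.10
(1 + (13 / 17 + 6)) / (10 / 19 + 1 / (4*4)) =40128 / 3043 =13.19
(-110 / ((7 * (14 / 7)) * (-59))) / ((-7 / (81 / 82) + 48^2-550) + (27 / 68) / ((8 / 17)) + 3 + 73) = 142560 / 1952324927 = 0.00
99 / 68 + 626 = 42667 / 68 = 627.46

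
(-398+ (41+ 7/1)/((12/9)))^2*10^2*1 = 13104400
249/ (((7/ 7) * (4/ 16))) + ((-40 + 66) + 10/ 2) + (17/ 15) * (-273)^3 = -115291228/ 5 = -23058245.60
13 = 13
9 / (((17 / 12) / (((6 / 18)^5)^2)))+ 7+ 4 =408973 / 37179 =11.00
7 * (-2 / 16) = -0.88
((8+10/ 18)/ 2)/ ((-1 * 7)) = -11/ 18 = -0.61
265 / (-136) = -265 / 136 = -1.95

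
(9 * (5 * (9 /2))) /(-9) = -45 /2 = -22.50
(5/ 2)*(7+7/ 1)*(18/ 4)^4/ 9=25515/ 16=1594.69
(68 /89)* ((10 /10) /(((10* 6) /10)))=34 /267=0.13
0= 0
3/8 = 0.38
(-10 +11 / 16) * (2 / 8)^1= -149 / 64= -2.33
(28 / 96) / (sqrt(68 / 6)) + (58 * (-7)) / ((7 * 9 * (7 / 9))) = -58 / 7 + 7 * sqrt(102) / 816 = -8.20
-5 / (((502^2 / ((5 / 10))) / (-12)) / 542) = 4065 / 63001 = 0.06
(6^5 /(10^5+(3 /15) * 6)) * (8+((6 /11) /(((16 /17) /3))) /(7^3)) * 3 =1761446250 /943261319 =1.87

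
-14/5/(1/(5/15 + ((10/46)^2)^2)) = -3944024/4197615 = -0.94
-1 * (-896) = 896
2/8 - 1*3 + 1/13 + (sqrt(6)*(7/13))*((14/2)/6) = -1.13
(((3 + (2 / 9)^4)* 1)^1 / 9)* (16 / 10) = 157592 / 295245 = 0.53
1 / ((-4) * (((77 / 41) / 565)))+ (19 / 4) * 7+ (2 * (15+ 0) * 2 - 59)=-3154 / 77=-40.96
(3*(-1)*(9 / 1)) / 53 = -27 / 53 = -0.51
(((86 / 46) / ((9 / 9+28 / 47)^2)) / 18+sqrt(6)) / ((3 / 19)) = 1804753 / 6986250+19 * sqrt(6) / 3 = 15.77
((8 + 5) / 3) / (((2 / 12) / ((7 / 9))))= 182 / 9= 20.22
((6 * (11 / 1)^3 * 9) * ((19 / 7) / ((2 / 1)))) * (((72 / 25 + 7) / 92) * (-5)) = -52376.50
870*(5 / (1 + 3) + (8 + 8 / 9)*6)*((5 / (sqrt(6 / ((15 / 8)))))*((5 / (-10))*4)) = -474875*sqrt(5) / 4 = -265463.20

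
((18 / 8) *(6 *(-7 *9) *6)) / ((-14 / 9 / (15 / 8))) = 98415 / 16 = 6150.94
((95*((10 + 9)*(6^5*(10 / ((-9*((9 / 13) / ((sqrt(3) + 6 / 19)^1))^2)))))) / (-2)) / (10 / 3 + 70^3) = 3082560*sqrt(3) / 102901 + 15128880 / 102901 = 198.91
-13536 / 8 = -1692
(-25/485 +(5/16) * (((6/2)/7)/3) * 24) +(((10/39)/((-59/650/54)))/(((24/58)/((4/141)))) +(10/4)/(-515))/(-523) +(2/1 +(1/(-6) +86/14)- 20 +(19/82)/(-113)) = -15487474939316054/1409750029517277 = -10.99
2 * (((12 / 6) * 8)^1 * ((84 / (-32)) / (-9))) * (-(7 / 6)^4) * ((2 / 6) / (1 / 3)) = -16807 / 972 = -17.29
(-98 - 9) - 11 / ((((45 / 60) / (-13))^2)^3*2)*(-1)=108738275149 / 729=149160871.26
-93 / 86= -1.08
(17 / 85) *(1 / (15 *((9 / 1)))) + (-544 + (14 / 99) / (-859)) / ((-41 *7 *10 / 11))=347213918 / 166409775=2.09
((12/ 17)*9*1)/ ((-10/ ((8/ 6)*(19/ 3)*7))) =-3192/ 85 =-37.55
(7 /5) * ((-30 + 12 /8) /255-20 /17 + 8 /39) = -50267 /33150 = -1.52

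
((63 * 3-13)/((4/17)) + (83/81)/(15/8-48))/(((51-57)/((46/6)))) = -257097542/269001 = -955.75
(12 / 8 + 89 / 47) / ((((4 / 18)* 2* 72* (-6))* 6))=-319 / 108288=-0.00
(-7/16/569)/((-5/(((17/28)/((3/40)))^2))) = 1445/143388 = 0.01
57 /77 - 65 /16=-4093 /1232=-3.32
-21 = -21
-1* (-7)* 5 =35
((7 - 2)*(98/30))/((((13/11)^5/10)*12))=39457495/6683274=5.90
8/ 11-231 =-2533/ 11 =-230.27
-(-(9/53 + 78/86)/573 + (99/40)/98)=-39887051/1706332880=-0.02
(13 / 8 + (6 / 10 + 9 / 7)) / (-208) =-0.02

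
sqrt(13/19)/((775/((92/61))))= 92 * sqrt(247)/898225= 0.00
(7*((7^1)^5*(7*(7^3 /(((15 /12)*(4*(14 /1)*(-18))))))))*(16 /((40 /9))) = -40353607 /50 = -807072.14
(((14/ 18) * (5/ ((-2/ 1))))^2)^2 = 1500625/ 104976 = 14.29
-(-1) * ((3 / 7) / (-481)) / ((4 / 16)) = -12 / 3367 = -0.00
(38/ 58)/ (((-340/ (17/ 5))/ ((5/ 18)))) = -0.00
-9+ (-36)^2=1287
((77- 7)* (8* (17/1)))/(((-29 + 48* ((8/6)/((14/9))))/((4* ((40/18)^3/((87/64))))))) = 1605632000/63423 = 25316.24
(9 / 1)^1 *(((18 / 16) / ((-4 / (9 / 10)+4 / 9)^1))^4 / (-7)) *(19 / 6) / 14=-373977 / 205520896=-0.00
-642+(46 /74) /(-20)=-475103 /740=-642.03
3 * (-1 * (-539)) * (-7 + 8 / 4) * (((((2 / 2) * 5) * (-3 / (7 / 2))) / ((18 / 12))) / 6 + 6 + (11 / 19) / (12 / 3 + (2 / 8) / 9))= -25247992 / 551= -45822.13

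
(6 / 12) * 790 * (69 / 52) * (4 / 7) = 27255 / 91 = 299.51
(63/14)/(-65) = -9/130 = -0.07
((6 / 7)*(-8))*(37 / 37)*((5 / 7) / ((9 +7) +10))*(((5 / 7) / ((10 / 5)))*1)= -300 / 4459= -0.07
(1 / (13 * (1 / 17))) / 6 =17 / 78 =0.22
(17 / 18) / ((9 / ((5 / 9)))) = 85 / 1458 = 0.06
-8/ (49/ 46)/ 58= -184/ 1421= -0.13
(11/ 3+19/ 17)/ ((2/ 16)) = 1952/ 51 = 38.27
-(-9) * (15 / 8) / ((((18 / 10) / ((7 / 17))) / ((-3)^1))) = -1575 / 136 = -11.58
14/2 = 7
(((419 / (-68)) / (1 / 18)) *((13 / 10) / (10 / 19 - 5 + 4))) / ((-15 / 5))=-103493 / 1020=-101.46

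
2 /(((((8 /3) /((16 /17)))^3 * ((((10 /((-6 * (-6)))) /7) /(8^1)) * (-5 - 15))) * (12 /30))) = -54432 /24565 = -2.22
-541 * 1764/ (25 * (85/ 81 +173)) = -5521446/ 25175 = -219.32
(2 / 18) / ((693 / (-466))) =-466 / 6237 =-0.07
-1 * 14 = -14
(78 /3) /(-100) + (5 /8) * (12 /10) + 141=14149 /100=141.49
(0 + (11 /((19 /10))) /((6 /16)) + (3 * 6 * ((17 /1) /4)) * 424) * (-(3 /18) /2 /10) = -462433 /1710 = -270.43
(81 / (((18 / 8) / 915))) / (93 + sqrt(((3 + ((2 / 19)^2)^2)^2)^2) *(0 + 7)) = 27971928328527 / 132476170595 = 211.15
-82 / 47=-1.74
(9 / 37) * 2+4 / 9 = 310 / 333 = 0.93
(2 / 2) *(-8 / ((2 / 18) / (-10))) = 720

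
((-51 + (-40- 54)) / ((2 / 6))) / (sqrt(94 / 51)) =-435*sqrt(4794) / 94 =-320.41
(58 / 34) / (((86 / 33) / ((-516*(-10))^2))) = 17428658.82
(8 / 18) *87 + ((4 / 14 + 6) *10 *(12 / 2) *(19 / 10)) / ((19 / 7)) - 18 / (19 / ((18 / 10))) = 85774 / 285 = 300.96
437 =437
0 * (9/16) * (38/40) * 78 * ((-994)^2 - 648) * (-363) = 0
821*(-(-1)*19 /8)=15599 /8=1949.88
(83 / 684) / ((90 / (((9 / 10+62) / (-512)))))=-52207 / 315187200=-0.00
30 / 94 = 15 / 47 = 0.32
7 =7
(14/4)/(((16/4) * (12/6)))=7/16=0.44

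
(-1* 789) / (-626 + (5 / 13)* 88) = 1.33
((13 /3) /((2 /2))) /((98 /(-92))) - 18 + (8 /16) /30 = -64831 /2940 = -22.05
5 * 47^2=11045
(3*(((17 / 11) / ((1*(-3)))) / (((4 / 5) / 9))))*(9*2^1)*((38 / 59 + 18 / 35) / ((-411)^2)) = -182988 / 85267567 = -0.00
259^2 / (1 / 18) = 1207458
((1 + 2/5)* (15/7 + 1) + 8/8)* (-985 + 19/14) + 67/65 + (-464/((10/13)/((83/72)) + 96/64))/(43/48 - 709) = -256063740314513/48219854410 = -5310.34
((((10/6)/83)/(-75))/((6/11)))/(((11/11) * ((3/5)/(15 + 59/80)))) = -13849/1075680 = -0.01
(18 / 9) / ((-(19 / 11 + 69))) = -11 / 389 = -0.03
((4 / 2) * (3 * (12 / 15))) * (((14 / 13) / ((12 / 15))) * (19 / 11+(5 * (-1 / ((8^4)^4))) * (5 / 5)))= 112308515707550589 / 10062730417405952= 11.16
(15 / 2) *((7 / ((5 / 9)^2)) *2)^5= 2812914500525136 / 1953125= 1440212224.27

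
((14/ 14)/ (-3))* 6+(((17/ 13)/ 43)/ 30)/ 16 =-536623/ 268320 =-2.00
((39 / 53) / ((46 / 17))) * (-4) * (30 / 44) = -9945 / 13409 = -0.74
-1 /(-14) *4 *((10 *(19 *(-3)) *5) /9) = -1900 /21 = -90.48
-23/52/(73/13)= -23/292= -0.08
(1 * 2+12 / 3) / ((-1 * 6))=-1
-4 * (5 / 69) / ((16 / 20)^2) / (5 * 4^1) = -25 / 1104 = -0.02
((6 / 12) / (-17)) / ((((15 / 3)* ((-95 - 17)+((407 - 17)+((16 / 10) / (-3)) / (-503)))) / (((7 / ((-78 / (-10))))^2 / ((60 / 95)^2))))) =-222439175 / 5206610200896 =-0.00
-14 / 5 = -2.80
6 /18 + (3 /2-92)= -541 /6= -90.17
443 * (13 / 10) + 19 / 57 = 17287 / 30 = 576.23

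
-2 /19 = -0.11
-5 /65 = -1 /13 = -0.08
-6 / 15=-2 / 5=-0.40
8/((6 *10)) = 2/15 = 0.13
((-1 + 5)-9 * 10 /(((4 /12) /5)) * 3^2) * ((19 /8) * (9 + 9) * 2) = -1038483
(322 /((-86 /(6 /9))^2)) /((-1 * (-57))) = 322 /948537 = 0.00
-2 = -2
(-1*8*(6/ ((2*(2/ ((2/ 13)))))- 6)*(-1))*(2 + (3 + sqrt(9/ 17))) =-3000/ 13- 1800*sqrt(17)/ 221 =-264.35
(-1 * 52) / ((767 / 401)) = -1604 / 59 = -27.19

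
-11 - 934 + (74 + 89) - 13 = -795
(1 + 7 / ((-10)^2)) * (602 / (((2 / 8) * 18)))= 32207 / 225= 143.14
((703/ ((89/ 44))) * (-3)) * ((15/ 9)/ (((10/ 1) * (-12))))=7733/ 534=14.48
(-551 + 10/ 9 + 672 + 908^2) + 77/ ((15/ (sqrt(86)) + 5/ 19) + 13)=4436403109661/ 5380119-138985 *sqrt(86)/ 1793373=824591.29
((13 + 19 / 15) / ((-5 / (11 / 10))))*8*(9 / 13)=-28248 / 1625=-17.38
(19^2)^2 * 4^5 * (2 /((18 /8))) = 1067589632 /9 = 118621070.22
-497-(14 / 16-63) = -3479 / 8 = -434.88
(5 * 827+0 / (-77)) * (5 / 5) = 4135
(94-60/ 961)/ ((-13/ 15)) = -1354110/ 12493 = -108.39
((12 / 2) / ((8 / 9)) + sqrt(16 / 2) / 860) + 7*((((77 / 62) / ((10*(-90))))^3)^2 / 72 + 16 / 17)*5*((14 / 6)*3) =sqrt(2) / 430 + 1753817163731298805191215842614137 / 7389526434954353971200000000000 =237.34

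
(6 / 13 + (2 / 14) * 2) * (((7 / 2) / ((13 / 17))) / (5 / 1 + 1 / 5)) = 1445 / 2197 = 0.66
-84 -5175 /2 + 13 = -5317 /2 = -2658.50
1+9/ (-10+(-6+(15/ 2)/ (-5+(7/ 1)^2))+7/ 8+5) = 7/ 73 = 0.10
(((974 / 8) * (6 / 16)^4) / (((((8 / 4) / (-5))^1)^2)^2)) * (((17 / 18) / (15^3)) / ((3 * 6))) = 41395 / 28311552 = 0.00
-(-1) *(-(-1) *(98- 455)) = -357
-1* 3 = -3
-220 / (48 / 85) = -4675 / 12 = -389.58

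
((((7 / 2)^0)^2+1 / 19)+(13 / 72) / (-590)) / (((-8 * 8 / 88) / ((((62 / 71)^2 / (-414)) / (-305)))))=-8978510563 / 1027507457476800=-0.00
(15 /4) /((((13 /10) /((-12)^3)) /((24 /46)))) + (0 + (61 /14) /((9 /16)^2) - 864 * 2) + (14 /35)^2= -18287262668 /4238325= -4314.74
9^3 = 729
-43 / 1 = -43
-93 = -93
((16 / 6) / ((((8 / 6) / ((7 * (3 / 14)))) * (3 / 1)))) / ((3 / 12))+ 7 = 11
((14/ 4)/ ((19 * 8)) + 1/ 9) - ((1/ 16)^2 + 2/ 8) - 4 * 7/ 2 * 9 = -5521019/ 43776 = -126.12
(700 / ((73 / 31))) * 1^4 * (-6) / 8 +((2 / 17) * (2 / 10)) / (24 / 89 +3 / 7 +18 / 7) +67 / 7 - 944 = -1157.37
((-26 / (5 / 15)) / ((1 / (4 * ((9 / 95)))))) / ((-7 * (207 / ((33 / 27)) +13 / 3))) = 23166 / 952945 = 0.02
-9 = -9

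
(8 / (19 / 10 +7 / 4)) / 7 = 0.31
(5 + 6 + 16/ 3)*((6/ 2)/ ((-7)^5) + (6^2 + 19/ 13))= 8184970/ 13377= 611.87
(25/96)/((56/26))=325/2688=0.12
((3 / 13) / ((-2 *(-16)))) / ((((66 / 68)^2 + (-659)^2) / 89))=77163 / 52211112200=0.00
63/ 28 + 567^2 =1285965/ 4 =321491.25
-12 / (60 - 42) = -2 / 3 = -0.67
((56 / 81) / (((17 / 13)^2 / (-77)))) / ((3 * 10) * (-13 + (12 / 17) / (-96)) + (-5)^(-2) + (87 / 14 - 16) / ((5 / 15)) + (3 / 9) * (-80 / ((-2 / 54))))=-510109600 / 4923464877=-0.10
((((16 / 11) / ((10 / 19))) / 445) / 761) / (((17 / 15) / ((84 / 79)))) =38304 / 5002802585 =0.00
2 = 2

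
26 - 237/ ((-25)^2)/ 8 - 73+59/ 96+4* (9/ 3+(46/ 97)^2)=-33.53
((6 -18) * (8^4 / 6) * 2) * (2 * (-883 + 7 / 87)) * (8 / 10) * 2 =46290411.99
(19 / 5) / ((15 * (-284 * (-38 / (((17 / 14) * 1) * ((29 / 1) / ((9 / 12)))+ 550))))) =1567 / 111825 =0.01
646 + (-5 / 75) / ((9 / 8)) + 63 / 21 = 87607 / 135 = 648.94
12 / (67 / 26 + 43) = 104 / 395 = 0.26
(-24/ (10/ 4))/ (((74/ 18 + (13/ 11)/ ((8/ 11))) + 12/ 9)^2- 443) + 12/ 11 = 11362092/ 10187155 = 1.12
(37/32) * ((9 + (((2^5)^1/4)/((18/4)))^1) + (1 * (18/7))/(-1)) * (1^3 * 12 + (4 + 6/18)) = 133903/864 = 154.98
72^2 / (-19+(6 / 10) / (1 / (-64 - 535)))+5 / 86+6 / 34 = -216547 / 16082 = -13.47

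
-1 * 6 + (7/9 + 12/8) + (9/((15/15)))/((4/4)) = 5.28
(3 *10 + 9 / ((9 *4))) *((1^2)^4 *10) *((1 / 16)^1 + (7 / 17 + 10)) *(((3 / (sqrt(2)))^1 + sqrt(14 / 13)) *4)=1723645 *sqrt(182) / 1768 + 5170935 *sqrt(2) / 272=40037.60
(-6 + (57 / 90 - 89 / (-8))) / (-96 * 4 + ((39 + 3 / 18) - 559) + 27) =-691 / 105220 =-0.01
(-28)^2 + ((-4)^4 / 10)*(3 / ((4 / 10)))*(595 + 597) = 229648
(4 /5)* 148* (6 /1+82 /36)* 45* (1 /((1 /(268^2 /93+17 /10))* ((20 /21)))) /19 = 27778612211 /14725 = 1886493.19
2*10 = 20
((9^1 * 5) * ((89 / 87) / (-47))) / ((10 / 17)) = -4539 / 2726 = -1.67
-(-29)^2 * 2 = -1682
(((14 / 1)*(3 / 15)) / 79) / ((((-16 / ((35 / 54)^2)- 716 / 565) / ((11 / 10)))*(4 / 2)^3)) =-426349 / 3442850336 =-0.00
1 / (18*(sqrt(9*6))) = sqrt(6) / 324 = 0.01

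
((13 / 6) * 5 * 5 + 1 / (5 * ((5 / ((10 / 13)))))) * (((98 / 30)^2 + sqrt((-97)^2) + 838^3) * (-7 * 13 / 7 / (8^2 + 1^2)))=-6378827698.72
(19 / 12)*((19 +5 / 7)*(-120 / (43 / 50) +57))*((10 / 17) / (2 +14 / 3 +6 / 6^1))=-144495 / 731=-197.67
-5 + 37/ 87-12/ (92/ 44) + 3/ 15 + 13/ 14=-1286581/ 140070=-9.19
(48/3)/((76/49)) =196/19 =10.32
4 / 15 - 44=-656 / 15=-43.73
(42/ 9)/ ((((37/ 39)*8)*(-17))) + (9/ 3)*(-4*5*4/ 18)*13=-1308593/ 7548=-173.37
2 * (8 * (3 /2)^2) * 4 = 144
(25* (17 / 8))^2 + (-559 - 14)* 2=1676.27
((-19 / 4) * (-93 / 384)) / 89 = 589 / 45568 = 0.01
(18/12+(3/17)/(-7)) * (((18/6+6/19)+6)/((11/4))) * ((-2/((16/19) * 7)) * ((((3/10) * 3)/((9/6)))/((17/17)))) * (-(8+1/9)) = 1511757/183260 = 8.25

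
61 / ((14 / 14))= 61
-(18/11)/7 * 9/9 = -18/77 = -0.23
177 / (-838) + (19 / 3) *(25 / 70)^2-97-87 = -45185461 / 246372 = -183.40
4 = 4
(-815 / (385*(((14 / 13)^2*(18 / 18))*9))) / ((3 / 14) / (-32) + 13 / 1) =-440752 / 28237671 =-0.02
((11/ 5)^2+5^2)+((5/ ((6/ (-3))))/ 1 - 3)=24.34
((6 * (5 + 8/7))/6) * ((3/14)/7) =129/686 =0.19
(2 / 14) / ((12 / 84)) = 1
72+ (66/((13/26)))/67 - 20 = 3616/67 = 53.97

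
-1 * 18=-18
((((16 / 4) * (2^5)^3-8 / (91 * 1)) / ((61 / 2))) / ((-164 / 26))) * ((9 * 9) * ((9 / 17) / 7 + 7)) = -813482355888 / 2083333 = -390471.59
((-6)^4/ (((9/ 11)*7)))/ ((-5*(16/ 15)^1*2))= -297/ 14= -21.21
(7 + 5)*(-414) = -4968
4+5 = 9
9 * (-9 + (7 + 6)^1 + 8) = 108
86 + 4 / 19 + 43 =2455 / 19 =129.21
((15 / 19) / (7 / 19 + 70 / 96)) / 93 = 240 / 31031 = 0.01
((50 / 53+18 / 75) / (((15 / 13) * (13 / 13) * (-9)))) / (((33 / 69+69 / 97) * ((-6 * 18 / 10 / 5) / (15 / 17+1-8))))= -1182394304 / 4358060415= -0.27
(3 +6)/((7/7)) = 9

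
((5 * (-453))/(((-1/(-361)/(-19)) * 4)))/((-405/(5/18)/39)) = -67321085/648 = -103890.56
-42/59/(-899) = 0.00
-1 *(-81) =81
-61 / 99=-0.62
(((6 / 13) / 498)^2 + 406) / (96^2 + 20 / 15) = 1418045541 / 32193592132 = 0.04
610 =610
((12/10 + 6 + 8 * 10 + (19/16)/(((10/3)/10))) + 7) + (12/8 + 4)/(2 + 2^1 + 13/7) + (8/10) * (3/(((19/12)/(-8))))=5395367/62320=86.58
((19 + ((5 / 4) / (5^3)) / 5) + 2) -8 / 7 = 69507 / 3500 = 19.86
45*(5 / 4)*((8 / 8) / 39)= 75 / 52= 1.44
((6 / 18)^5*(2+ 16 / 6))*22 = 308 / 729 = 0.42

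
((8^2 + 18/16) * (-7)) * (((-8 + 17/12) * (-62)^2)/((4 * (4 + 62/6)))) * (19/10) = 382315.06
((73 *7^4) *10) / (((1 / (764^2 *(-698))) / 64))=-45702202884853760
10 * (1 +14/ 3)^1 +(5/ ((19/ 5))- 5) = 3020/ 57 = 52.98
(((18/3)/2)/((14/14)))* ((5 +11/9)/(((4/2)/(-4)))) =-112/3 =-37.33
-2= -2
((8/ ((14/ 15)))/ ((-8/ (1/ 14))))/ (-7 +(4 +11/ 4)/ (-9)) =15/ 1519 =0.01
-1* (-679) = 679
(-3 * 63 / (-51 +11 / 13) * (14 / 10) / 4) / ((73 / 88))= 189189 / 118990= 1.59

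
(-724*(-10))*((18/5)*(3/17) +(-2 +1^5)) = -44888/17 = -2640.47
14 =14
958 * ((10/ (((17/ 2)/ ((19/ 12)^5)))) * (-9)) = -5930257105/ 58752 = -100937.11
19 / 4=4.75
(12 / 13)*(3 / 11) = 36 / 143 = 0.25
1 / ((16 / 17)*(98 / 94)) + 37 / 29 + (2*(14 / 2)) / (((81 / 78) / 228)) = 629438315 / 204624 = 3076.07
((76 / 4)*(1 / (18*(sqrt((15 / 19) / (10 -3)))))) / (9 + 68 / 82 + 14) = 779*sqrt(1995) / 263790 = 0.13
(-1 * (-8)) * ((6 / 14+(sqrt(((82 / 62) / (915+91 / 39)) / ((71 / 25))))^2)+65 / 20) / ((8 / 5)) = 18.40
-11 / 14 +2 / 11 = -93 / 154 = -0.60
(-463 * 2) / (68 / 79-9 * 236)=0.44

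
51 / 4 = 12.75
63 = 63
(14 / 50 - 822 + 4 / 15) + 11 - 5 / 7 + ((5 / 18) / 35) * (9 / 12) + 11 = -480097 / 600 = -800.16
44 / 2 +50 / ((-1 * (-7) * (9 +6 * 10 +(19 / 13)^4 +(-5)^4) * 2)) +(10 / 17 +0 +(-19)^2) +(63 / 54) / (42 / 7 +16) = 24047000768867 / 62680119348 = 383.65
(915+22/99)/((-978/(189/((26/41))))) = -2364019/8476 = -278.91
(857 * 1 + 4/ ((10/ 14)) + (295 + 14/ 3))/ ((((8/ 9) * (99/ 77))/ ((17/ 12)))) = 1440.73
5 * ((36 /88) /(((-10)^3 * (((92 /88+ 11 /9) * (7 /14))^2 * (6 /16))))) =-21384 /5040025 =-0.00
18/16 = 9/8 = 1.12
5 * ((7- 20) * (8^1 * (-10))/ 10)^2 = 54080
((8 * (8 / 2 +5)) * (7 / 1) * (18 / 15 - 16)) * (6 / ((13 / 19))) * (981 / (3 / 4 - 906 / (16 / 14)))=57930012 / 715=81021.00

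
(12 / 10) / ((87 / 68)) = 136 / 145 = 0.94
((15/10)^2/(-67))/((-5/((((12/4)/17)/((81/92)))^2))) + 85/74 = 666727859/580309110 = 1.15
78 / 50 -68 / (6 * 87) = 9329 / 6525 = 1.43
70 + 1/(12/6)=70.50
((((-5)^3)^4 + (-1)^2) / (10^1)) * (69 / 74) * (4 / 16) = 8422851597 / 1480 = 5691115.94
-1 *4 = -4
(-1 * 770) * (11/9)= -941.11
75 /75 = 1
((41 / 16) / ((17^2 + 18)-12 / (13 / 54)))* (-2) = -533 / 26744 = -0.02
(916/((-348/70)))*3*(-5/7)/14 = 5725/203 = 28.20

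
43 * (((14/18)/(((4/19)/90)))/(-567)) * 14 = -28595/81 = -353.02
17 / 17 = 1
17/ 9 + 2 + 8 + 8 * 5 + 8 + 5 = 584/ 9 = 64.89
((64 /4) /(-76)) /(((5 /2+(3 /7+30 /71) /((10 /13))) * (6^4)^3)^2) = -6175225 /1807729719508634715411185664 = -0.00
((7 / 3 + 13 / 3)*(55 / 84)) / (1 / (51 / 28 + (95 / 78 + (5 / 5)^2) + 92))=28840625 / 68796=419.22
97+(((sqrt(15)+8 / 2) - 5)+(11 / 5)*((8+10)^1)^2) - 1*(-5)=sqrt(15)+4069 / 5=817.67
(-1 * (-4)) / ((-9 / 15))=-6.67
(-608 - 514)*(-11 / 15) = 4114 / 5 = 822.80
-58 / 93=-0.62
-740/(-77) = 740/77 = 9.61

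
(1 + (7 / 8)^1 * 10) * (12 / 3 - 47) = -419.25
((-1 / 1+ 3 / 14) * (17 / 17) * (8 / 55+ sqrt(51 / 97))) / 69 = -11 * sqrt(4947) / 93702- 4 / 2415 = -0.01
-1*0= 0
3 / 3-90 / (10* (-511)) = 520 / 511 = 1.02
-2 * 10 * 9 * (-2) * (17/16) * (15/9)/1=1275/2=637.50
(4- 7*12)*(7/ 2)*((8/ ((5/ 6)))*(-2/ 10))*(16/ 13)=43008/ 65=661.66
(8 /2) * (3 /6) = 2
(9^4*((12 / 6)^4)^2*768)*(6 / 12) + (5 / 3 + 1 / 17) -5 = 644972540.73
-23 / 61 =-0.38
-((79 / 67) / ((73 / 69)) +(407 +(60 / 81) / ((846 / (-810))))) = -407.41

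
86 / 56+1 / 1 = 71 / 28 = 2.54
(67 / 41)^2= 4489 / 1681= 2.67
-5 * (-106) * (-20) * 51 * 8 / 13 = -4324800 / 13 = -332676.92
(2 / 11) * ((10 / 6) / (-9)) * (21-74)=530 / 297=1.78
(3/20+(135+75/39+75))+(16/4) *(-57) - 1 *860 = -227741/260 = -875.93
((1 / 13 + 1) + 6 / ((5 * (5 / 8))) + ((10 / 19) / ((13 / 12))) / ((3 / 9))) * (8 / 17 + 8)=232992 / 6175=37.73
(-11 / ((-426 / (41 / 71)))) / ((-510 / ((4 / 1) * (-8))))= 3608 / 3856365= 0.00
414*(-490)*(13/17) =-2637180/17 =-155128.24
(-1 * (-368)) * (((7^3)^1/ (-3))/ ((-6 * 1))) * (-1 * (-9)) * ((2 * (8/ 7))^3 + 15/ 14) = 821284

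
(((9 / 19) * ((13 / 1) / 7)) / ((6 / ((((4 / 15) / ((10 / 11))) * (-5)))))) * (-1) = 143 / 665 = 0.22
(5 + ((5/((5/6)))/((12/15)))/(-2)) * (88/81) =110/81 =1.36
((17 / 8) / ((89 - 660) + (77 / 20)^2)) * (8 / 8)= -850 / 222471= -0.00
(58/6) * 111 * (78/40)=41847/20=2092.35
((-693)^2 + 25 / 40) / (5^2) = 3841997 / 200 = 19209.98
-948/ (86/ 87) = -41238/ 43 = -959.02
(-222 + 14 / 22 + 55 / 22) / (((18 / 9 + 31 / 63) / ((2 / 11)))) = -303345 / 18997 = -15.97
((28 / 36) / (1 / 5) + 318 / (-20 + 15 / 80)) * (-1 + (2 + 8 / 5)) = -451061 / 14265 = -31.62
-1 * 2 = -2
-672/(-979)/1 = 672/979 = 0.69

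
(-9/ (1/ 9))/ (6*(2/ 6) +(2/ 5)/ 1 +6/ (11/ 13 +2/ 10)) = -4590/ 461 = -9.96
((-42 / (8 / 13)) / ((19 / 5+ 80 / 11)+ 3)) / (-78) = 0.06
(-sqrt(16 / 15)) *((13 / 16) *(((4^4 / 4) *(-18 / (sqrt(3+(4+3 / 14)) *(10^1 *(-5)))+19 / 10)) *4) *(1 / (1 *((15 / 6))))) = -15808 *sqrt(15) / 375 - 4992 *sqrt(21210) / 63125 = -174.78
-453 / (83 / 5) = -2265 / 83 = -27.29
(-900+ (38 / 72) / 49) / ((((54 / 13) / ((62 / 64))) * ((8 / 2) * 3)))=-639795143 / 36578304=-17.49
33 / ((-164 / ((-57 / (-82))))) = -1881 / 13448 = -0.14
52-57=-5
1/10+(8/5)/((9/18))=33/10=3.30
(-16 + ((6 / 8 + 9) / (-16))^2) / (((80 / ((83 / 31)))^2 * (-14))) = 406451 / 325058560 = 0.00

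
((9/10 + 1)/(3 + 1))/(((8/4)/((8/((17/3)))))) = 57/170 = 0.34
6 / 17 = 0.35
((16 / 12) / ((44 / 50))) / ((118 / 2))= 50 / 1947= 0.03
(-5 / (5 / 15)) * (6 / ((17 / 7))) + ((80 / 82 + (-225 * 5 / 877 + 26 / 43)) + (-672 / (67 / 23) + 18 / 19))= -8917175823149 / 33460253791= -266.50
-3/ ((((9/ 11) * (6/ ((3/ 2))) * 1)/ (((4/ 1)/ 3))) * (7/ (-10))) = 110/ 63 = 1.75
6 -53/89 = 481/89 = 5.40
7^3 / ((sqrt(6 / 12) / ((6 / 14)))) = 207.89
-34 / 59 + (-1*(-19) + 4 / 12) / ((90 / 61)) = 99781 / 7965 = 12.53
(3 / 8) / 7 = 3 / 56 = 0.05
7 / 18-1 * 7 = -6.61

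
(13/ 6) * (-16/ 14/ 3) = -52/ 63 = -0.83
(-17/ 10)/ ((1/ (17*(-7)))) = 202.30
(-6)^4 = 1296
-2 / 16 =-1 / 8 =-0.12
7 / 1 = 7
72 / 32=9 / 4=2.25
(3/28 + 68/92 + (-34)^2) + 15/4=186856/161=1160.60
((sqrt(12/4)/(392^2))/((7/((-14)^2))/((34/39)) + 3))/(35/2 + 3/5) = 0.00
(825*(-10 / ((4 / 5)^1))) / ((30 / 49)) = -67375 / 4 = -16843.75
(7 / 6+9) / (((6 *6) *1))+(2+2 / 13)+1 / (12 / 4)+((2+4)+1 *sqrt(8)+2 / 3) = 2 *sqrt(2)+26497 / 2808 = 12.26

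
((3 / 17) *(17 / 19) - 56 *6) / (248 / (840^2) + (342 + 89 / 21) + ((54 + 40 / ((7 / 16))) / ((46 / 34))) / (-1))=-12944496600 / 9202150547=-1.41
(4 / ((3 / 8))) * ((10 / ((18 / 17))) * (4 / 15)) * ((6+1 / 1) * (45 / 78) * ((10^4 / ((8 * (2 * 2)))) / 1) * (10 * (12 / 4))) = 119000000 / 117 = 1017094.02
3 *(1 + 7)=24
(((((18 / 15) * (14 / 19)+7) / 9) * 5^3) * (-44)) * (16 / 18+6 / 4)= -17713850 / 1539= -11509.97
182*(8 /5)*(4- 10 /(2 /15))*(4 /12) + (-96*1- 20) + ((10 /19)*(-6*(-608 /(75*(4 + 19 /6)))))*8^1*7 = -4390964 /645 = -6807.70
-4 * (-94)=376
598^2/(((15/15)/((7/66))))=1251614/33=37927.70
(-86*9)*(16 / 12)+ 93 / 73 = -75243 / 73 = -1030.73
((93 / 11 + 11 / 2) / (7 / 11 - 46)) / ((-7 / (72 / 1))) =3.16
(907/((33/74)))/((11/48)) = 1073888/121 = 8875.11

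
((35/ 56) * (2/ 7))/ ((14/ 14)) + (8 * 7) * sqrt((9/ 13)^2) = 14177/ 364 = 38.95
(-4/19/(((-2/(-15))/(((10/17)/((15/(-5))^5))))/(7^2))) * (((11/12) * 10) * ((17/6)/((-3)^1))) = -67375/41553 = -1.62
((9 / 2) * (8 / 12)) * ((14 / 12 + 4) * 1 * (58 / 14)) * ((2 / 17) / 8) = 899 / 952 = 0.94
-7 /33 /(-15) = 7 /495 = 0.01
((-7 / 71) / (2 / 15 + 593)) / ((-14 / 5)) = 0.00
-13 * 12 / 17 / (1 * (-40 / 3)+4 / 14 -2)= 819 / 1343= 0.61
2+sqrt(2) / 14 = 2.10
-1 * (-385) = 385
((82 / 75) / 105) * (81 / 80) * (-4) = -369 / 8750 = -0.04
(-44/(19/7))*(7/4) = -28.37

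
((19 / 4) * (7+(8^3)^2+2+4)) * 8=9961966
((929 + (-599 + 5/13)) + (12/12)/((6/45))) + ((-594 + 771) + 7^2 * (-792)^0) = 14661/26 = 563.88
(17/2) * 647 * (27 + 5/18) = 150014.14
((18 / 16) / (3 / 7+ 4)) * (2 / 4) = 63 / 496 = 0.13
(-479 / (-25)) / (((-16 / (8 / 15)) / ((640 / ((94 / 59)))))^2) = 3435.27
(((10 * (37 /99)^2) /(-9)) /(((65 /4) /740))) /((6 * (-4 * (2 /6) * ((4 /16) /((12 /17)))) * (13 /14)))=226925440 /84474819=2.69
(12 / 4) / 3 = 1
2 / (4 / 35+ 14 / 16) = 560 / 277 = 2.02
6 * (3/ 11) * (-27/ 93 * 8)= -1296/ 341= -3.80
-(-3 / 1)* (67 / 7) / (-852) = -67 / 1988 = -0.03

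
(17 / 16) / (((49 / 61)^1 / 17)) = 17629 / 784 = 22.49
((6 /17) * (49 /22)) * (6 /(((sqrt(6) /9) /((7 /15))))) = 3087 * sqrt(6) /935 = 8.09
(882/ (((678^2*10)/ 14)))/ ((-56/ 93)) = -4557/ 1021520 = -0.00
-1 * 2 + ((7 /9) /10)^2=-16151 /8100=-1.99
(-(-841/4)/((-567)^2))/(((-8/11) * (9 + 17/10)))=-46255/550389168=-0.00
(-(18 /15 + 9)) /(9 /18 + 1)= -34 /5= -6.80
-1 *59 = -59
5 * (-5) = -25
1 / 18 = 0.06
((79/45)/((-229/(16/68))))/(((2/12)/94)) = -59408/58395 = -1.02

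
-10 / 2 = -5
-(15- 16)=1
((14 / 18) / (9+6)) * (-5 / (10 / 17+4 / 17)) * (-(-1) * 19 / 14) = -323 / 756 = -0.43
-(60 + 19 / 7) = -439 / 7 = -62.71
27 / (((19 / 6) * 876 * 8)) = 27 / 22192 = 0.00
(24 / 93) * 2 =16 / 31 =0.52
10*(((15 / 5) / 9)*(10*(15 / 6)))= 250 / 3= 83.33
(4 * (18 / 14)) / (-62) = -18 / 217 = -0.08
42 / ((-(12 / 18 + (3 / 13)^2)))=-21294 / 365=-58.34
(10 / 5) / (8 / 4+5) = 2 / 7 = 0.29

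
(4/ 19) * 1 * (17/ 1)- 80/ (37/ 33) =-47644/ 703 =-67.77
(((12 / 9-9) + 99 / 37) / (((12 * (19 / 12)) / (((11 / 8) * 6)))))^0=1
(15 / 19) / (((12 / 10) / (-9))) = -225 / 38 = -5.92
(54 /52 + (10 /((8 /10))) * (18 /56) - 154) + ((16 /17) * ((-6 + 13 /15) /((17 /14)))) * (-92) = 685153663 /3155880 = 217.10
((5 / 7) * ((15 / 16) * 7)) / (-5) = -15 / 16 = -0.94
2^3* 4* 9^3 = 23328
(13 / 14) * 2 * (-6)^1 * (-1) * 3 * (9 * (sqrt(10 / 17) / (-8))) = -1053 * sqrt(170) / 476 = -28.84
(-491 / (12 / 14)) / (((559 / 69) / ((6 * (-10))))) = 4242.45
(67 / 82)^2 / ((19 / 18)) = 40401 / 63878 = 0.63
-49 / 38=-1.29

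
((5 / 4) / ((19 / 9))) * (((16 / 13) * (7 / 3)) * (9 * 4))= 15120 / 247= 61.21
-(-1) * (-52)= -52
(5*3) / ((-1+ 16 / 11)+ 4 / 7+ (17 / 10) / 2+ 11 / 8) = 46200 / 10013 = 4.61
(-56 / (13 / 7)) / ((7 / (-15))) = 840 / 13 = 64.62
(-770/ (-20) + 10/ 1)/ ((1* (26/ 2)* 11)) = 97/ 286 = 0.34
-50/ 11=-4.55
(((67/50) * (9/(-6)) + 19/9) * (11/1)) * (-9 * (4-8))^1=1001/25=40.04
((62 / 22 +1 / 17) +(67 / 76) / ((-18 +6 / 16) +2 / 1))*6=7516152 / 444125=16.92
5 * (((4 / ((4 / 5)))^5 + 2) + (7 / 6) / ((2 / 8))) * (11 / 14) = 12302.98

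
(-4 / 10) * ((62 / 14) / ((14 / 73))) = -2263 / 245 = -9.24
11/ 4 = 2.75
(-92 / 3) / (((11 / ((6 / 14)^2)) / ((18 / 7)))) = -4968 / 3773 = -1.32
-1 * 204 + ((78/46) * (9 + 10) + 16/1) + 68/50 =-88793/575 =-154.42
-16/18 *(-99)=88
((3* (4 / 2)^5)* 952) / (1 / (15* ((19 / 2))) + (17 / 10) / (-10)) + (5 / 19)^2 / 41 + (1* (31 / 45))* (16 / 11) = -3816616445367641 / 6806313855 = -560746.47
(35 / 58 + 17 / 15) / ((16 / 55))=16621 / 2784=5.97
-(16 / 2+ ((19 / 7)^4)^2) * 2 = -34059362898 / 5764801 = -5908.16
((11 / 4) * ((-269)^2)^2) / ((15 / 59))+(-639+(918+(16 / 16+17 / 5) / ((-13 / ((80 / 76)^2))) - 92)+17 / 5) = 15947931899493229 / 281580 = 56637303428.84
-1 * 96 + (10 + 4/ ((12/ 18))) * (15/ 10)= -72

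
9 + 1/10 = 91/10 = 9.10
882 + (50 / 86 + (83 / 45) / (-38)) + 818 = 1700.53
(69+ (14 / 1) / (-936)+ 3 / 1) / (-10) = -33689 / 4680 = -7.20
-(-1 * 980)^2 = -960400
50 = 50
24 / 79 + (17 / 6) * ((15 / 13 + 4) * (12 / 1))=180274 / 1027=175.53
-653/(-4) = 653/4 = 163.25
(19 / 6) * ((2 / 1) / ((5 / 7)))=133 / 15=8.87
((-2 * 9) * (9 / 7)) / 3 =-54 / 7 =-7.71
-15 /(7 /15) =-225 /7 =-32.14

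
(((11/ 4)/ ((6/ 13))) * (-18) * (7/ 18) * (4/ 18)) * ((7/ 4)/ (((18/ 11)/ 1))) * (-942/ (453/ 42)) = 84707623/ 97848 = 865.71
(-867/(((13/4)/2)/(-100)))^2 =481080960000/169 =2846632899.41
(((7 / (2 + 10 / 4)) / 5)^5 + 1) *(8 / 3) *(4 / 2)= 2961055184 / 553584375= 5.35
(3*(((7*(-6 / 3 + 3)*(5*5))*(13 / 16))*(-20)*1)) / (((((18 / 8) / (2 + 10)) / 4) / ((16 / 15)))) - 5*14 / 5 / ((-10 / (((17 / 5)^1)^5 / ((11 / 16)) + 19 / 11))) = -193205.68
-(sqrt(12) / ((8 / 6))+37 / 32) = -3 * sqrt(3) / 2 -37 / 32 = -3.75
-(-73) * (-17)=-1241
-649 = -649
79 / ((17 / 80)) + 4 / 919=5808148 / 15623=371.77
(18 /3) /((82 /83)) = 249 /41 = 6.07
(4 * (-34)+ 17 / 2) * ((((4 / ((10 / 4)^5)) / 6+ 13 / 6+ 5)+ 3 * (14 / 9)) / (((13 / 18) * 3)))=-11322153 / 16250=-696.75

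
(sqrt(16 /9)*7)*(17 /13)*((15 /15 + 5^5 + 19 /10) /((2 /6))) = 7444402 /65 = 114529.26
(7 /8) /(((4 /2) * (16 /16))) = 7 /16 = 0.44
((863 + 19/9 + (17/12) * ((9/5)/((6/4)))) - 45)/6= 73963/540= 136.97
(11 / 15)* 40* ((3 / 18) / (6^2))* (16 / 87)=176 / 7047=0.02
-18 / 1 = -18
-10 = -10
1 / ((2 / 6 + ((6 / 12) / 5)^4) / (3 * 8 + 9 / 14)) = 5175000 / 70021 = 73.91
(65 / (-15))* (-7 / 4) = 91 / 12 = 7.58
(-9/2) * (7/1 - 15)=36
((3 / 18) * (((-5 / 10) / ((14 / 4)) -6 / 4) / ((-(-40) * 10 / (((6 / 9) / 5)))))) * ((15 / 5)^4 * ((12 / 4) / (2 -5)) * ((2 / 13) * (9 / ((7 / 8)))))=1863 / 159250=0.01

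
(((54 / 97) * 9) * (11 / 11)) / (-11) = -0.46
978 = 978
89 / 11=8.09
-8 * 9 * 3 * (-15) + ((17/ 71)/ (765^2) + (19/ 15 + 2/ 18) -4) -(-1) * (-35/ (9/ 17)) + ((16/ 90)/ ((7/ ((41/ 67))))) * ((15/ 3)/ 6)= 3635295147214/ 1146318075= 3171.28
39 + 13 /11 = 442 /11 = 40.18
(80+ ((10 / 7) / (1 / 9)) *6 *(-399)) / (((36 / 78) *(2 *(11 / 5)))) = -498875 / 33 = -15117.42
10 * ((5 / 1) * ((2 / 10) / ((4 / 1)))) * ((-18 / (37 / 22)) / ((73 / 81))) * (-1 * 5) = 400950 / 2701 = 148.45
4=4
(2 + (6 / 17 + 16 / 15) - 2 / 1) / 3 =362 / 765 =0.47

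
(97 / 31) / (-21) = -0.15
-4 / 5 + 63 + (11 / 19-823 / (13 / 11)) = -782503 / 1235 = -633.61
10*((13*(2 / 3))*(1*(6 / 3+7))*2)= 1560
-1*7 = -7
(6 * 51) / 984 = 51 / 164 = 0.31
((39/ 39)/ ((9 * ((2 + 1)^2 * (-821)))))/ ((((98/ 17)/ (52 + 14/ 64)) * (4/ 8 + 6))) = -0.00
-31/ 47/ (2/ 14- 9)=7/ 94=0.07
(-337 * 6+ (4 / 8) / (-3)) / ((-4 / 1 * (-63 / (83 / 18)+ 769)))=1007039 / 1504632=0.67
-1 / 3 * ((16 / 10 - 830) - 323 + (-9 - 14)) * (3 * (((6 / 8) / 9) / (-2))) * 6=-1468 / 5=-293.60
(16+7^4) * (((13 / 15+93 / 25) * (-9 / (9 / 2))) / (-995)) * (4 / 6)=3325792 / 223875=14.86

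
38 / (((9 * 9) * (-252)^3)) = -19 / 648121824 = -0.00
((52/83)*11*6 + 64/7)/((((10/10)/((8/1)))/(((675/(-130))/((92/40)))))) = -158414400/173719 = -911.90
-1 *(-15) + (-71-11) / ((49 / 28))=-223 / 7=-31.86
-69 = -69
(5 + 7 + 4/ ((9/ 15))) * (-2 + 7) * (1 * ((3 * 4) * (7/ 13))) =7840/ 13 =603.08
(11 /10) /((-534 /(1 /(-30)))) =11 /160200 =0.00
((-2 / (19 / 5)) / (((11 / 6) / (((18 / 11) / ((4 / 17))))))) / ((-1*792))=255 / 101156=0.00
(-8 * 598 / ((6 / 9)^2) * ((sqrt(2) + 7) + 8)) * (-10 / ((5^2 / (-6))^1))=-387504-129168 * sqrt(2) / 5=-424038.23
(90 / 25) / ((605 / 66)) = 108 / 275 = 0.39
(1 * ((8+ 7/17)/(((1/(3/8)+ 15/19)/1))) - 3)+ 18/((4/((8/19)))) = 1.33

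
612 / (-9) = -68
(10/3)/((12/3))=0.83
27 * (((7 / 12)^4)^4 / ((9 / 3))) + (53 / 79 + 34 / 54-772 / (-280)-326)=-18286411097375230883251 / 56800552871641743360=-321.94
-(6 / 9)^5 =-32 / 243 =-0.13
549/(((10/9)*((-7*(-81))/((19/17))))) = 1159/1190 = 0.97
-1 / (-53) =1 / 53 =0.02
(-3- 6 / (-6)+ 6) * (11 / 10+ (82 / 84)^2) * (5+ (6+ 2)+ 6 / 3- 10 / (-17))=959671 / 7497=128.01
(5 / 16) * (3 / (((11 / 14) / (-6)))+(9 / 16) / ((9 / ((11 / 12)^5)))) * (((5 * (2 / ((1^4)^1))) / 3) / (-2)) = 25037976575 / 2102132736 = 11.91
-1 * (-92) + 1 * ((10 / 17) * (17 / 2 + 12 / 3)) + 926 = 17431 / 17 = 1025.35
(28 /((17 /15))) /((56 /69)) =1035 /34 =30.44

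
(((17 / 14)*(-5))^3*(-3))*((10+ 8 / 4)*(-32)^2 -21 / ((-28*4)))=362231191125 / 43904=8250528.22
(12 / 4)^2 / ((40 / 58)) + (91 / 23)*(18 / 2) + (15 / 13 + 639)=4119099 / 5980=688.81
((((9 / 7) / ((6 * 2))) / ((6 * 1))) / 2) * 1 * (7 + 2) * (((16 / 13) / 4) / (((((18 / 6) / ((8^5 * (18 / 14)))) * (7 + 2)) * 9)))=8192 / 1911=4.29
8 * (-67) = -536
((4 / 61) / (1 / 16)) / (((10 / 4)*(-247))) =-128 / 75335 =-0.00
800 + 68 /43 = 34468 /43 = 801.58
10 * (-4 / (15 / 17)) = -136 / 3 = -45.33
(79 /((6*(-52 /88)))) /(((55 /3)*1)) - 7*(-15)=6746 /65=103.78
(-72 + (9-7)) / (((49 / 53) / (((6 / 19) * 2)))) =-47.82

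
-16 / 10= -8 / 5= -1.60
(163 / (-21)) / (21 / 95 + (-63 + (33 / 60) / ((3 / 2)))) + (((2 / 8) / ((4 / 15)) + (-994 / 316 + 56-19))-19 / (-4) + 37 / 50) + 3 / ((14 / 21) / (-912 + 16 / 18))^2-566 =5290747036393087 / 944302800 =5602807.74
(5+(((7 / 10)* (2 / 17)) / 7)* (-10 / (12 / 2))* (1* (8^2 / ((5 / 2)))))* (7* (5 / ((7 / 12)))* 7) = 32116 / 17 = 1889.18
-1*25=-25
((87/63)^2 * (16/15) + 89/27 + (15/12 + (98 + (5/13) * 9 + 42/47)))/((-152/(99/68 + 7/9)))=-2407517543183/1503924589440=-1.60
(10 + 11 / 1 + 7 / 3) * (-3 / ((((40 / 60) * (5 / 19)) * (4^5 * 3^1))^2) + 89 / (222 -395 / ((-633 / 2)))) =492267463831 / 52921630720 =9.30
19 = 19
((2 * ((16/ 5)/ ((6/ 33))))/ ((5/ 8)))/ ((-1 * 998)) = -704/ 12475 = -0.06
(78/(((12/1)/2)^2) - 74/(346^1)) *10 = 10135/519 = 19.53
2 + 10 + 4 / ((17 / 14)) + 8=396 / 17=23.29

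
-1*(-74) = 74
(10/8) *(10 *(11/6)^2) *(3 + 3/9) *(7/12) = 105875/1296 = 81.69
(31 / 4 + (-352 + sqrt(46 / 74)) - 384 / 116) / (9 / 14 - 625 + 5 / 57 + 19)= 16086483 / 28014290 - 798 * sqrt(851) / 17871185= 0.57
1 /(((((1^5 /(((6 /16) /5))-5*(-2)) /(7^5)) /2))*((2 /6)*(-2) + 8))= 21609 /110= 196.45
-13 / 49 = -0.27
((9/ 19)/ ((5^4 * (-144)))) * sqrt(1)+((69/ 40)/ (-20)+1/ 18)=-104993/ 3420000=-0.03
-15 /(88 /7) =-105 /88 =-1.19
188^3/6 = 3322336/3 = 1107445.33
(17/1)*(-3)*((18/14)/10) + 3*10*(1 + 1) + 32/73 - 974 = -4701807/5110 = -920.12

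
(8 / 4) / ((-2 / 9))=-9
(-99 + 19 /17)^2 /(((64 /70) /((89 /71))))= 269534720 /20519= 13135.86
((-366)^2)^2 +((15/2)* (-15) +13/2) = 17944209830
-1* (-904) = 904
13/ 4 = 3.25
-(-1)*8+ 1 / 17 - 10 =-33 / 17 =-1.94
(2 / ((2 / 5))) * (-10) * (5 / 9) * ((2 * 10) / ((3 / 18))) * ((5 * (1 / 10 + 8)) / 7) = -135000 / 7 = -19285.71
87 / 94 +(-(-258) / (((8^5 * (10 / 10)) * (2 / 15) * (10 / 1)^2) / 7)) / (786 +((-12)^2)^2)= 204517582281 / 220972974080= 0.93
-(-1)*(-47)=-47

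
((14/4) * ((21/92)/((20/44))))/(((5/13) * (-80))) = -0.06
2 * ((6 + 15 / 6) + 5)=27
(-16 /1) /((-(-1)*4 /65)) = -260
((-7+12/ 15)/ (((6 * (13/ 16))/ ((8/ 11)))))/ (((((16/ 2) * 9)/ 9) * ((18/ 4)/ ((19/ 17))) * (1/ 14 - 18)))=131936/ 82374435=0.00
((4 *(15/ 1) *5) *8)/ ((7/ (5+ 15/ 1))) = 48000/ 7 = 6857.14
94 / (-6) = -47 / 3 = -15.67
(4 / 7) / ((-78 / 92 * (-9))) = 184 / 2457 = 0.07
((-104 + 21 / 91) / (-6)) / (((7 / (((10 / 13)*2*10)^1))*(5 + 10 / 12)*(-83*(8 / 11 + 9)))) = -593560 / 73543561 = -0.01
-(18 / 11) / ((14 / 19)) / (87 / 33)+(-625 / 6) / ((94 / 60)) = -642412 / 9541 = -67.33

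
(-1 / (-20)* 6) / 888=1 / 2960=0.00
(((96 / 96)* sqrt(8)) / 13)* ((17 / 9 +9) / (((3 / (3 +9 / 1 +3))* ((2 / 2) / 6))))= 71.07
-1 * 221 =-221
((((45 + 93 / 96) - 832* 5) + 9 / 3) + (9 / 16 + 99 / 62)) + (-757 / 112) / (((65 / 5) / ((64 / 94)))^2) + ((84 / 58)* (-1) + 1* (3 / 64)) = -4110.29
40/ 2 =20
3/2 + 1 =5/2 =2.50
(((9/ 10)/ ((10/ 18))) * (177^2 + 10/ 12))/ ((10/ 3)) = 15226299/ 1000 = 15226.30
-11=-11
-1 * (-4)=4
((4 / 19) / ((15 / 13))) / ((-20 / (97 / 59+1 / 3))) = -182 / 10089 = -0.02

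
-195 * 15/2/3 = -975/2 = -487.50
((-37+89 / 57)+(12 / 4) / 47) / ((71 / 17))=-1611073 / 190209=-8.47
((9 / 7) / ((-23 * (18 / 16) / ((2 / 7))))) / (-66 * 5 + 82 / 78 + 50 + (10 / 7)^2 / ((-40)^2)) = 9984 / 196169231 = 0.00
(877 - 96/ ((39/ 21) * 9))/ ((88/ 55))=169895/ 312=544.54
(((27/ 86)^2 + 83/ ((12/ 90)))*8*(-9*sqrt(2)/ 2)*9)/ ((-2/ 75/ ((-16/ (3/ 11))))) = -820564489800*sqrt(2)/ 1849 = -627611373.87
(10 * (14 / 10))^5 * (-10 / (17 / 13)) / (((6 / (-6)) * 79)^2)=-69917120 / 106097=-658.99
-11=-11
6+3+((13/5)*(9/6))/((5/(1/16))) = 7239/800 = 9.05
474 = 474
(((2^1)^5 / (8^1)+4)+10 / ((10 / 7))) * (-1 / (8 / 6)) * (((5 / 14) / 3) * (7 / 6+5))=-925 / 112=-8.26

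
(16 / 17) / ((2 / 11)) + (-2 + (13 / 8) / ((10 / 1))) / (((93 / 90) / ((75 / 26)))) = 5149 / 109616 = 0.05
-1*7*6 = -42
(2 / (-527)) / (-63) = 2 / 33201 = 0.00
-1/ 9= -0.11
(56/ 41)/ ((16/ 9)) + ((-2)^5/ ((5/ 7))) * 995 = -3655169/ 82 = -44575.23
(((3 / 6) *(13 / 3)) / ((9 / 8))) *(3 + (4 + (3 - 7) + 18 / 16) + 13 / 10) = 2821 / 270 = 10.45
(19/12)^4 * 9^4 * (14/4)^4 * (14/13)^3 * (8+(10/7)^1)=40982797734417/562432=72867115.91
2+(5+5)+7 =19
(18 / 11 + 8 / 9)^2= 62500 / 9801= 6.38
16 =16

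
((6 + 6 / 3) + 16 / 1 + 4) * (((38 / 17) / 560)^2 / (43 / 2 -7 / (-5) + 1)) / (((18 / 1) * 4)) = 361 / 1392471360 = 0.00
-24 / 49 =-0.49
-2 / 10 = -1 / 5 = -0.20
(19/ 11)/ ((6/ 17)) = 323/ 66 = 4.89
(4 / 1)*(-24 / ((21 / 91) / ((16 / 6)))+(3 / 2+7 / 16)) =-1101.58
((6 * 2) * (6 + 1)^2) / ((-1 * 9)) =-196 / 3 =-65.33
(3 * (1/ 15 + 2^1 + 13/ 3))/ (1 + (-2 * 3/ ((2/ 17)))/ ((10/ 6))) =-24/ 37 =-0.65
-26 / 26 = -1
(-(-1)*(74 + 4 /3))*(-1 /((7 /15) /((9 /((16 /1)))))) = -5085 /56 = -90.80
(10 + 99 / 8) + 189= 1691 / 8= 211.38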